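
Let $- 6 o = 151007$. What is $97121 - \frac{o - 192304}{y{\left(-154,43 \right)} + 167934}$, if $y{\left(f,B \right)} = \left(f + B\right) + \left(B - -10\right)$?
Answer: $\frac{97827014807}{1007256} \approx 97122.0$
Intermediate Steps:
$y{\left(f,B \right)} = 10 + f + 2 B$ ($y{\left(f,B \right)} = \left(B + f\right) + \left(B + 10\right) = \left(B + f\right) + \left(10 + B\right) = 10 + f + 2 B$)
$o = - \frac{151007}{6}$ ($o = \left(- \frac{1}{6}\right) 151007 = - \frac{151007}{6} \approx -25168.0$)
$97121 - \frac{o - 192304}{y{\left(-154,43 \right)} + 167934} = 97121 - \frac{- \frac{151007}{6} - 192304}{\left(10 - 154 + 2 \cdot 43\right) + 167934} = 97121 - - \frac{1304831}{6 \left(\left(10 - 154 + 86\right) + 167934\right)} = 97121 - - \frac{1304831}{6 \left(-58 + 167934\right)} = 97121 - - \frac{1304831}{6 \cdot 167876} = 97121 - \left(- \frac{1304831}{6}\right) \frac{1}{167876} = 97121 - - \frac{1304831}{1007256} = 97121 + \frac{1304831}{1007256} = \frac{97827014807}{1007256}$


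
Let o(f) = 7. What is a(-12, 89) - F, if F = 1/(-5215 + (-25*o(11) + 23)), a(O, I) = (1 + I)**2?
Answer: 43472701/5367 ≈ 8100.0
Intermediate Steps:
F = -1/5367 (F = 1/(-5215 + (-25*7 + 23)) = 1/(-5215 + (-175 + 23)) = 1/(-5215 - 152) = 1/(-5367) = -1/5367 ≈ -0.00018632)
a(-12, 89) - F = (1 + 89)**2 - 1*(-1/5367) = 90**2 + 1/5367 = 8100 + 1/5367 = 43472701/5367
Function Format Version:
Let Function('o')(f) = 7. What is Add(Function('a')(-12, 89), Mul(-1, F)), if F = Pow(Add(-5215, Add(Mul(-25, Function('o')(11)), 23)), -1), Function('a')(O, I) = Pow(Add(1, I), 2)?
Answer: Rational(43472701, 5367) ≈ 8100.0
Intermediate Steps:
F = Rational(-1, 5367) (F = Pow(Add(-5215, Add(Mul(-25, 7), 23)), -1) = Pow(Add(-5215, Add(-175, 23)), -1) = Pow(Add(-5215, -152), -1) = Pow(-5367, -1) = Rational(-1, 5367) ≈ -0.00018632)
Add(Function('a')(-12, 89), Mul(-1, F)) = Add(Pow(Add(1, 89), 2), Mul(-1, Rational(-1, 5367))) = Add(Pow(90, 2), Rational(1, 5367)) = Add(8100, Rational(1, 5367)) = Rational(43472701, 5367)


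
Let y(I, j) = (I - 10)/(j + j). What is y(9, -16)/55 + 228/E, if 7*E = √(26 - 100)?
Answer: 1/1760 - 798*I*√74/37 ≈ 0.00056818 - 185.53*I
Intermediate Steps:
y(I, j) = (-10 + I)/(2*j) (y(I, j) = (-10 + I)/((2*j)) = (-10 + I)*(1/(2*j)) = (-10 + I)/(2*j))
E = I*√74/7 (E = √(26 - 100)/7 = √(-74)/7 = (I*√74)/7 = I*√74/7 ≈ 1.2289*I)
y(9, -16)/55 + 228/E = ((½)*(-10 + 9)/(-16))/55 + 228/((I*√74/7)) = ((½)*(-1/16)*(-1))*(1/55) + 228*(-7*I*√74/74) = (1/32)*(1/55) - 798*I*√74/37 = 1/1760 - 798*I*√74/37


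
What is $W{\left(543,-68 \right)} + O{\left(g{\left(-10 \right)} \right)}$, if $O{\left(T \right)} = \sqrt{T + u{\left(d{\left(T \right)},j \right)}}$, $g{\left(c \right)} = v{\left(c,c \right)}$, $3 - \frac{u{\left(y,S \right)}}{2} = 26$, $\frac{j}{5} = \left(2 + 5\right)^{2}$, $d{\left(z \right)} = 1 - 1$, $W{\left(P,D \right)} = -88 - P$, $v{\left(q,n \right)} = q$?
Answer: $-631 + 2 i \sqrt{14} \approx -631.0 + 7.4833 i$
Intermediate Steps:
$d{\left(z \right)} = 0$
$j = 245$ ($j = 5 \left(2 + 5\right)^{2} = 5 \cdot 7^{2} = 5 \cdot 49 = 245$)
$u{\left(y,S \right)} = -46$ ($u{\left(y,S \right)} = 6 - 52 = -46$)
$g{\left(c \right)} = c$
$O{\left(T \right)} = \sqrt{-46 + T}$ ($O{\left(T \right)} = \sqrt{T - 46} = \sqrt{-46 + T}$)
$W{\left(543,-68 \right)} + O{\left(g{\left(-10 \right)} \right)} = \left(-88 - 543\right) + \sqrt{-46 - 10} = \left(-88 - 543\right) + \sqrt{-56} = -631 + 2 i \sqrt{14}$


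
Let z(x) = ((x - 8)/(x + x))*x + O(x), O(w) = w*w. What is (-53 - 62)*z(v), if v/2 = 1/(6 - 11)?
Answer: 2323/5 ≈ 464.60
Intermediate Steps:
v = -2/5 (v = 2/(6 - 11) = 2/(-5) = 2*(-1/5) = -2/5 ≈ -0.40000)
O(w) = w**2
z(x) = -4 + x**2 + x/2 (z(x) = ((x - 8)/(x + x))*x + x**2 = ((-8 + x)/((2*x)))*x + x**2 = ((-8 + x)*(1/(2*x)))*x + x**2 = ((-8 + x)/(2*x))*x + x**2 = (-4 + x/2) + x**2 = -4 + x**2 + x/2)
(-53 - 62)*z(v) = (-53 - 62)*(-4 + (-2/5)**2 + (1/2)*(-2/5)) = -115*(-4 + 4/25 - 1/5) = -115*(-101/25) = 2323/5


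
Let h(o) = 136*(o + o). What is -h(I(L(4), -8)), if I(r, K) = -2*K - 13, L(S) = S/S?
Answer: -816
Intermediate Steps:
L(S) = 1
I(r, K) = -13 - 2*K
h(o) = 272*o (h(o) = 136*(2*o) = 272*o)
-h(I(L(4), -8)) = -272*(-13 - 2*(-8)) = -272*(-13 + 16) = -272*3 = -1*816 = -816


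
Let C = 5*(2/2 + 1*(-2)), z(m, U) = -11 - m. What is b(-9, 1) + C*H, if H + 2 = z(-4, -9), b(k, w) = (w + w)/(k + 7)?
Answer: 44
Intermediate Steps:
b(k, w) = 2*w/(7 + k) (b(k, w) = (2*w)/(7 + k) = 2*w/(7 + k))
H = -9 (H = -2 + (-11 - 1*(-4)) = -2 + (-11 + 4) = -2 - 7 = -9)
C = -5 (C = 5*(2*(½) - 2) = 5*(1 - 2) = 5*(-1) = -5)
b(-9, 1) + C*H = 2*1/(7 - 9) - 5*(-9) = 2*1/(-2) + 45 = 2*1*(-½) + 45 = -1 + 45 = 44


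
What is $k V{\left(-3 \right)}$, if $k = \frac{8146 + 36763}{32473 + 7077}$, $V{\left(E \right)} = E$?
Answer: $- \frac{134727}{39550} \approx -3.4065$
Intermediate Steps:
$k = \frac{44909}{39550} \approx 1.1355$
$k V{\left(-3 \right)} = \frac{44909}{39550} \left(-3\right) = - \frac{134727}{39550}$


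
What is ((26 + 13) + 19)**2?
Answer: 3364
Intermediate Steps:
((26 + 13) + 19)**2 = (39 + 19)**2 = 58**2 = 3364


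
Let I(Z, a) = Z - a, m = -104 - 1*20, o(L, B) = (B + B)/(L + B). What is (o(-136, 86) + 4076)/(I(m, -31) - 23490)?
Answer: -33938/196525 ≈ -0.17269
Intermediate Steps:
o(L, B) = 2*B/(B + L) (o(L, B) = (2*B)/(B + L) = 2*B/(B + L))
m = -124 (m = -104 - 20 = -124)
(o(-136, 86) + 4076)/(I(m, -31) - 23490) = (2*86/(86 - 136) + 4076)/((-124 - 1*(-31)) - 23490) = (2*86/(-50) + 4076)/((-124 + 31) - 23490) = (2*86*(-1/50) + 4076)/(-93 - 23490) = (-86/25 + 4076)/(-23583) = (101814/25)*(-1/23583) = -33938/196525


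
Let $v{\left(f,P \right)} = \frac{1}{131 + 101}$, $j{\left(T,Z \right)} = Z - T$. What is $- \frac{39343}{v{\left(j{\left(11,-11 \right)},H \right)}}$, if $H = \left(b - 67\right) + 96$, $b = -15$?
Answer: $-9127576$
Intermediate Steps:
$H = 14$ ($H = \left(-15 - 67\right) + 96 = -82 + 96 = 14$)
$v{\left(f,P \right)} = \frac{1}{232}$
$- \frac{39343}{v{\left(j{\left(11,-11 \right)},H \right)}} = - 39343 \frac{1}{\frac{1}{232}} = \left(-39343\right) 232 = -9127576$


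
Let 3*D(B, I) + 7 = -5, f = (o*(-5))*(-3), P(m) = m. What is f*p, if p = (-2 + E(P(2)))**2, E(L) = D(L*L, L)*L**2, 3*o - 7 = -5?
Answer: 3240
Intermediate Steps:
o = 2/3 (o = 7/3 + (1/3)*(-5) = 7/3 - 5/3 = 2/3 ≈ 0.66667)
f = 10 (f = ((2/3)*(-5))*(-3) = -10/3*(-3) = 10)
D(B, I) = -4 (D(B, I) = -7/3 + (1/3)*(-5) = -7/3 - 5/3 = -4)
E(L) = -4*L**2
p = 324 (p = (-2 - 4*2**2)**2 = (-2 - 4*4)**2 = (-2 - 16)**2 = (-18)**2 = 324)
f*p = 10*324 = 3240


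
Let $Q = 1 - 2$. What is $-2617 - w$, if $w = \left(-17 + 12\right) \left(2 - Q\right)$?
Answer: $-2602$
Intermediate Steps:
$Q = -1$ ($Q = 1 - 2 = -1$)
$w = -15$ ($w = \left(-17 + 12\right) \left(2 - -1\right) = - 5 \left(2 + 1\right) = \left(-5\right) 3 = -15$)
$-2617 - w = -2617 - -15 = -2617 + 15 = -2602$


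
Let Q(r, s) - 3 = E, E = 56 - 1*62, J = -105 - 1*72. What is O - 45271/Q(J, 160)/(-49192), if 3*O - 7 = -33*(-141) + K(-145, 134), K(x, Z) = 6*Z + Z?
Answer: 275331545/147576 ≈ 1865.7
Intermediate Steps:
J = -177 (J = -105 - 72 = -177)
E = -6 (E = 56 - 62 = -6)
Q(r, s) = -3 (Q(r, s) = 3 - 6 = -3)
K(x, Z) = 7*Z
O = 1866 (O = 7/3 + (-33*(-141) + 7*134)/3 = 7/3 + (4653 + 938)/3 = 7/3 + (1/3)*5591 = 7/3 + 5591/3 = 1866)
O - 45271/Q(J, 160)/(-49192) = 1866 - 45271/(-3)/(-49192) = 1866 - 45271*(-1/3)*(-1)/49192 = 1866 - (-45271)*(-1)/(3*49192) = 1866 - 1*45271/147576 = 1866 - 45271/147576 = 275331545/147576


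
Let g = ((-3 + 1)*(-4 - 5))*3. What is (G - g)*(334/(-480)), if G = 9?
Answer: 501/16 ≈ 31.313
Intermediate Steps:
g = 54 (g = -2*(-9)*3 = 18*3 = 54)
(G - g)*(334/(-480)) = (9 - 1*54)*(334/(-480)) = (9 - 54)*(334*(-1/480)) = -45*(-167/240) = 501/16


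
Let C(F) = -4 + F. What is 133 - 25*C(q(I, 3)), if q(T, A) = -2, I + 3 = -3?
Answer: 283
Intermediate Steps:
I = -6 (I = -3 - 3 = -6)
133 - 25*C(q(I, 3)) = 133 - 25*(-4 - 2) = 133 - 25*(-6) = 133 + 150 = 283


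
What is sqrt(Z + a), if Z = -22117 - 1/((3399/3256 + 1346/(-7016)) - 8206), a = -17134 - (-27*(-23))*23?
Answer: I*sqrt(242876297052974293554102)/2129990761 ≈ 231.37*I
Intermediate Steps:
a = -31417 (a = -17134 - 621*23 = -17134 - 1*14283 = -17134 - 14283 = -31417)
Z = -47109005401445/2129990761 (Z = -22117 - 1/((3399*(1/3256) + 1346*(-1/7016)) - 8206) = -22117 - 1/((309/296 - 673/3508) - 8206) = -22117 - 1/(221191/259592 - 8206) = -22117 - 1/(-2129990761/259592) = -22117 - 1*(-259592/2129990761) = -22117 + 259592/2129990761 = -47109005401445/2129990761 ≈ -22117.)
sqrt(Z + a) = sqrt(-47109005401445/2129990761 - 31417) = sqrt(-114026925139782/2129990761) = I*sqrt(242876297052974293554102)/2129990761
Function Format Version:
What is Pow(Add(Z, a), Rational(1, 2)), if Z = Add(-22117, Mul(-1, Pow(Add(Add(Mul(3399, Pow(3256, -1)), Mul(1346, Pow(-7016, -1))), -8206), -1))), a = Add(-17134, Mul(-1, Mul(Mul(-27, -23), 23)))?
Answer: Mul(Rational(1, 2129990761), I, Pow(242876297052974293554102, Rational(1, 2))) ≈ Mul(231.37, I)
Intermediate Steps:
a = -31417 (a = Add(-17134, Mul(-1, Mul(621, 23))) = Add(-17134, Mul(-1, 14283)) = Add(-17134, -14283) = -31417)
Z = Rational(-47109005401445, 2129990761) (Z = Add(-22117, Mul(-1, Pow(Add(Add(Mul(3399, Rational(1, 3256)), Mul(1346, Rational(-1, 7016))), -8206), -1))) = Add(-22117, Mul(-1, Pow(Add(Add(Rational(309, 296), Rational(-673, 3508)), -8206), -1))) = Add(-22117, Mul(-1, Pow(Add(Rational(221191, 259592), -8206), -1))) = Add(-22117, Mul(-1, Pow(Rational(-2129990761, 259592), -1))) = Add(-22117, Mul(-1, Rational(-259592, 2129990761))) = Add(-22117, Rational(259592, 2129990761)) = Rational(-47109005401445, 2129990761) ≈ -22117.)
Pow(Add(Z, a), Rational(1, 2)) = Pow(Add(Rational(-47109005401445, 2129990761), -31417), Rational(1, 2)) = Pow(Rational(-114026925139782, 2129990761), Rational(1, 2)) = Mul(Rational(1, 2129990761), I, Pow(242876297052974293554102, Rational(1, 2)))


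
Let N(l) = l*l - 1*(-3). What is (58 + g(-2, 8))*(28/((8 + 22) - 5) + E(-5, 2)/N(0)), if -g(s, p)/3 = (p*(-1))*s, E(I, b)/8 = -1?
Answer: -232/15 ≈ -15.467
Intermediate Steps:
E(I, b) = -8 (E(I, b) = 8*(-1) = -8)
g(s, p) = 3*p*s (g(s, p) = -3*p*(-1)*s = -3*(-p)*s = -(-3)*p*s = 3*p*s)
N(l) = 3 + l² (N(l) = l² + 3 = 3 + l²)
(58 + g(-2, 8))*(28/((8 + 22) - 5) + E(-5, 2)/N(0)) = (58 + 3*8*(-2))*(28/((8 + 22) - 5) - 8/(3 + 0²)) = (58 - 48)*(28/(30 - 5) - 8/(3 + 0)) = 10*(28/25 - 8/3) = 10*(-116/75) = -232/15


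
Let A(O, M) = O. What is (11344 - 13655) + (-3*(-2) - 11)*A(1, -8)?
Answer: -2316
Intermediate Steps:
(11344 - 13655) + (-3*(-2) - 11)*A(1, -8) = (11344 - 13655) + (-3*(-2) - 11)*1 = -2311 + (6 - 11)*1 = -2311 - 5*1 = -2311 - 5 = -2316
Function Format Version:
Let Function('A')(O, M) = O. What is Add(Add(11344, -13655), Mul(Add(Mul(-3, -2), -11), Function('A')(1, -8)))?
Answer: -2316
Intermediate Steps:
Add(Add(11344, -13655), Mul(Add(Mul(-3, -2), -11), Function('A')(1, -8))) = Add(Add(11344, -13655), Mul(Add(Mul(-3, -2), -11), 1)) = Add(-2311, Mul(Add(6, -11), 1)) = Add(-2311, Mul(-5, 1)) = Add(-2311, -5) = -2316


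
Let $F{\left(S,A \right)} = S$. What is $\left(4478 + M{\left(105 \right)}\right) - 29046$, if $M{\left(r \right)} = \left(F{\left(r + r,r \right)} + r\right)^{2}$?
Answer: $74657$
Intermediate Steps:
$M{\left(r \right)} = 9 r^{2}$ ($M{\left(r \right)} = \left(\left(r + r\right) + r\right)^{2} = \left(2 r + r\right)^{2} = \left(3 r\right)^{2} = 9 r^{2}$)
$\left(4478 + M{\left(105 \right)}\right) - 29046 = \left(4478 + 9 \cdot 105^{2}\right) - 29046 = \left(4478 + 9 \cdot 11025\right) - 29046 = \left(4478 + 99225\right) - 29046 = 103703 - 29046 = 74657$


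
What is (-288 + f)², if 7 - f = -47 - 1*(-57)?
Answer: 84681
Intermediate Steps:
f = -3 (f = 7 - (-47 - 1*(-57)) = 7 - (-47 + 57) = 7 - 1*10 = 7 - 10 = -3)
(-288 + f)² = (-288 - 3)² = (-291)² = 84681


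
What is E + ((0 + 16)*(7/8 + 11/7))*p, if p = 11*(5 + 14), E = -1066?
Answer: 49804/7 ≈ 7114.9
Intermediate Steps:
p = 209 (p = 11*19 = 209)
E + ((0 + 16)*(7/8 + 11/7))*p = -1066 + ((0 + 16)*(7/8 + 11/7))*209 = -1066 + (16*(7*(1/8) + 11*(1/7)))*209 = -1066 + (16*(7/8 + 11/7))*209 = -1066 + (16*(137/56))*209 = -1066 + (274/7)*209 = -1066 + 57266/7 = 49804/7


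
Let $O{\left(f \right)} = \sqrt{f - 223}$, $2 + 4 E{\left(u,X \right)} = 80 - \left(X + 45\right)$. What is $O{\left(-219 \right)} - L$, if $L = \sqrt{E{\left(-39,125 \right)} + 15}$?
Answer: $i \left(\sqrt{442} - 2 \sqrt{2}\right) \approx 18.195 i$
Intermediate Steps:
$E{\left(u,X \right)} = \frac{33}{4} - \frac{X}{4}$ ($E{\left(u,X \right)} = - \frac{1}{2} + \frac{80 - \left(X + 45\right)}{4} = - \frac{1}{2} + \frac{80 - \left(45 + X\right)}{4} = - \frac{1}{2} + \frac{35 - X}{4} = - \frac{1}{2} - \left(- \frac{35}{4} + \frac{X}{4}\right) = \frac{33}{4} - \frac{X}{4}$)
$O{\left(f \right)} = \sqrt{-223 + f}$
$L = 2 i \sqrt{2}$ ($L = \sqrt{\left(\frac{33}{4} - \frac{125}{4}\right) + 15} = \sqrt{-23 + 15} = \sqrt{-8} = 2 i \sqrt{2} \approx 2.8284 i$)
$O{\left(-219 \right)} - L = \sqrt{-223 - 219} - 2 i \sqrt{2} = \sqrt{-442} - 2 i \sqrt{2} = i \sqrt{442} - 2 i \sqrt{2}$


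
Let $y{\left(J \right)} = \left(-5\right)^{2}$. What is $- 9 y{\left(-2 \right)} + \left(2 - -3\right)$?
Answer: $-220$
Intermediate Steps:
$y{\left(J \right)} = 25$
$- 9 y{\left(-2 \right)} + \left(2 - -3\right) = \left(-9\right) 25 + \left(2 - -3\right) = -225 + \left(2 + 3\right) = -225 + 5 = -220$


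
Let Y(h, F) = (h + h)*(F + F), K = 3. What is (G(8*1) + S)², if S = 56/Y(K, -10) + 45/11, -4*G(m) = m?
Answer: 71824/27225 ≈ 2.6382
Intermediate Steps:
G(m) = -m/4
Y(h, F) = 4*F*h (Y(h, F) = (2*h)*(2*F) = 4*F*h)
S = 598/165 (S = 56/((4*(-10)*3)) + 45/11 = 56/(-120) + 45*(1/11) = 56*(-1/120) + 45/11 = -7/15 + 45/11 = 598/165 ≈ 3.6242)
(G(8*1) + S)² = (-2 + 598/165)² = (268/165)² = 71824/27225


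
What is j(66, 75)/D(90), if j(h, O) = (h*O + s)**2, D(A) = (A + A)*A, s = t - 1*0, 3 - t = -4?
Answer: 24571849/16200 ≈ 1516.8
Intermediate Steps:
t = 7 (t = 3 - 1*(-4) = 3 + 4 = 7)
s = 7 (s = 7 - 1*0 = 7 + 0 = 7)
D(A) = 2*A**2 (D(A) = (2*A)*A = 2*A**2)
j(h, O) = (7 + O*h)**2 (j(h, O) = (h*O + 7)**2 = (O*h + 7)**2 = (7 + O*h)**2)
j(66, 75)/D(90) = (7 + 75*66)**2/((2*90**2)) = (7 + 4950)**2/((2*8100)) = 4957**2/16200 = 24571849*(1/16200) = 24571849/16200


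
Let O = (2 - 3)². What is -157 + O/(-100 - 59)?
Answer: -24964/159 ≈ -157.01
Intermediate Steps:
O = 1 (O = (-1)² = 1)
-157 + O/(-100 - 59) = -157 + 1/(-100 - 59) = -157 + 1/(-159) = -157 - 1/159*1 = -157 - 1/159 = -24964/159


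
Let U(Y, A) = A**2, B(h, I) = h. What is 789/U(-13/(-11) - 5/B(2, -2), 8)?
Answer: 789/64 ≈ 12.328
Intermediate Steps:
789/U(-13/(-11) - 5/B(2, -2), 8) = 789/(8**2) = 789/64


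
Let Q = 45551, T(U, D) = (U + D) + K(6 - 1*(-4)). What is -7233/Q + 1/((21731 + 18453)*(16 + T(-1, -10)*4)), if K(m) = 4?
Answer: -3487856015/21965056608 ≈ -0.15879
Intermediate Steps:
T(U, D) = 4 + D + U (T(U, D) = (U + D) + 4 = (D + U) + 4 = 4 + D + U)
-7233/Q + 1/((21731 + 18453)*(16 + T(-1, -10)*4)) = -7233/45551 + 1/((21731 + 18453)*(16 + (4 - 10 - 1)*4)) = -7233*1/45551 + 1/(40184*(16 - 7*4)) = -7233/45551 + 1/(40184*(16 - 28)) = -7233/45551 + (1/40184)/(-12) = -7233/45551 + (1/40184)*(-1/12) = -7233/45551 - 1/482208 = -3487856015/21965056608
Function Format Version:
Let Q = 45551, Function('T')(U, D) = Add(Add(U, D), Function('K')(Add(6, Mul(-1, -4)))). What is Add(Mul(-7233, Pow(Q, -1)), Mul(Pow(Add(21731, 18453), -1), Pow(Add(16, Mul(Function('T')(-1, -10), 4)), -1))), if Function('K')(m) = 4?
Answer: Rational(-3487856015, 21965056608) ≈ -0.15879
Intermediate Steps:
Function('T')(U, D) = Add(4, D, U) (Function('T')(U, D) = Add(Add(U, D), 4) = Add(Add(D, U), 4) = Add(4, D, U))
Add(Mul(-7233, Pow(Q, -1)), Mul(Pow(Add(21731, 18453), -1), Pow(Add(16, Mul(Function('T')(-1, -10), 4)), -1))) = Add(Mul(-7233, Pow(45551, -1)), Mul(Pow(Add(21731, 18453), -1), Pow(Add(16, Mul(Add(4, -10, -1), 4)), -1))) = Add(Mul(-7233, Rational(1, 45551)), Mul(Pow(40184, -1), Pow(Add(16, Mul(-7, 4)), -1))) = Add(Rational(-7233, 45551), Mul(Rational(1, 40184), Pow(Add(16, -28), -1))) = Add(Rational(-7233, 45551), Mul(Rational(1, 40184), Pow(-12, -1))) = Add(Rational(-7233, 45551), Mul(Rational(1, 40184), Rational(-1, 12))) = Add(Rational(-7233, 45551), Rational(-1, 482208)) = Rational(-3487856015, 21965056608)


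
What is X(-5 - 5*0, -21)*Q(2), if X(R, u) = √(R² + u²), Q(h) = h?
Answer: 2*√466 ≈ 43.174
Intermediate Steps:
X(-5 - 5*0, -21)*Q(2) = √((-5 - 5*0)² + (-21)²)*2 = √((-5 + 0)² + 441)*2 = √((-5)² + 441)*2 = √(25 + 441)*2 = √466*2 = 2*√466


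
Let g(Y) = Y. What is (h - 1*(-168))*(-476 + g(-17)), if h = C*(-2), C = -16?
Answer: -98600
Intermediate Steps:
h = 32 (h = -16*(-2) = 32)
(h - 1*(-168))*(-476 + g(-17)) = (32 - 1*(-168))*(-476 - 17) = (32 + 168)*(-493) = 200*(-493) = -98600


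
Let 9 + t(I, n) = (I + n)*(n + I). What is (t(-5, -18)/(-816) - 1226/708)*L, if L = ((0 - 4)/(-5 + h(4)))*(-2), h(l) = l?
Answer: 19008/1003 ≈ 18.951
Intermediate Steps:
t(I, n) = -9 + (I + n)² (t(I, n) = -9 + (I + n)*(n + I) = -9 + (I + n)*(I + n) = -9 + (I + n)²)
L = -8 (L = ((0 - 4)/(-5 + 4))*(-2) = -4/(-1)*(-2) = -4*(-1)*(-2) = 4*(-2) = -8)
(t(-5, -18)/(-816) - 1226/708)*L = ((-9 + (-5 - 18)²)/(-816) - 1226/708)*(-8) = ((-9 + (-23)²)*(-1/816) - 1226*1/708)*(-8) = ((-9 + 529)*(-1/816) - 613/354)*(-8) = (520*(-1/816) - 613/354)*(-8) = (-65/102 - 613/354)*(-8) = -2376/1003*(-8) = 19008/1003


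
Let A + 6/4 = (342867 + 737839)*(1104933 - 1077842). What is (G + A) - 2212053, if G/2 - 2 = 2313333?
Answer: 58559641723/2 ≈ 2.9280e+10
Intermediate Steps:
A = 58554812489/2 (A = -3/2 + (342867 + 737839)*(1104933 - 1077842) = -3/2 + 1080706*27091 = -3/2 + 29277406246 = 58554812489/2 ≈ 2.9277e+10)
G = 4626670 (G = 4 + 2*2313333 = 4 + 4626666 = 4626670)
(G + A) - 2212053 = (4626670 + 58554812489/2) - 2212053 = 58564065829/2 - 2212053 = 58559641723/2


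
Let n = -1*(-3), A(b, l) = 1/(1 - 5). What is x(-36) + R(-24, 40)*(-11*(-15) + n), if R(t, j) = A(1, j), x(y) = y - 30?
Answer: -108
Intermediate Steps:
x(y) = -30 + y
A(b, l) = -1/4 (A(b, l) = 1/(-4) = -1/4)
R(t, j) = -1/4
n = 3
x(-36) + R(-24, 40)*(-11*(-15) + n) = (-30 - 36) - (-11*(-15) + 3)/4 = -66 - (165 + 3)/4 = -66 - 1/4*168 = -66 - 42 = -108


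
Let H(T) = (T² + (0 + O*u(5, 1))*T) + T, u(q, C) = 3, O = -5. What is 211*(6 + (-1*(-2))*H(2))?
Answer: -8862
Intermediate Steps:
H(T) = T² - 14*T (H(T) = (T² + (0 - 5*3)*T) + T = (T² + (0 - 15)*T) + T = (T² - 15*T) + T = T² - 14*T)
211*(6 + (-1*(-2))*H(2)) = 211*(6 + (-1*(-2))*(2*(-14 + 2))) = 211*(6 + 2*(2*(-12))) = 211*(6 + 2*(-24)) = 211*(6 - 48) = 211*(-42) = -8862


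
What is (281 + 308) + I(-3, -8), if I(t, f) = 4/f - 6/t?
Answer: 1181/2 ≈ 590.50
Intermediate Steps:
I(t, f) = -6/t + 4/f
(281 + 308) + I(-3, -8) = (281 + 308) + (-6/(-3) + 4/(-8)) = 589 + (-6*(-⅓) + 4*(-⅛)) = 589 + (2 - ½) = 589 + 3/2 = 1181/2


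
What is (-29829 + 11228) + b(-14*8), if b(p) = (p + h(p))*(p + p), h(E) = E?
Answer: 31575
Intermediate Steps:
b(p) = 4*p**2 (b(p) = (p + p)*(p + p) = (2*p)*(2*p) = 4*p**2)
(-29829 + 11228) + b(-14*8) = (-29829 + 11228) + 4*(-14*8)**2 = -18601 + 4*(-112)**2 = -18601 + 4*12544 = -18601 + 50176 = 31575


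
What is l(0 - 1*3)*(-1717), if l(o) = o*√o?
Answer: 5151*I*√3 ≈ 8921.8*I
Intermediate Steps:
l(o) = o^(3/2)
l(0 - 1*3)*(-1717) = (0 - 1*3)^(3/2)*(-1717) = (0 - 3)^(3/2)*(-1717) = (-3)^(3/2)*(-1717) = -3*I*√3*(-1717) = 5151*I*√3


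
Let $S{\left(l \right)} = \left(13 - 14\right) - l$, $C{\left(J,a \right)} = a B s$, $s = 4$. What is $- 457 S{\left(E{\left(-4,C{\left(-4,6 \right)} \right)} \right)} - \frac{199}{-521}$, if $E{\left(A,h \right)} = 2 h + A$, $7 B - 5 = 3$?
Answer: $\frac{86430604}{3647} \approx 23699.0$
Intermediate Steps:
$B = \frac{8}{7}$ ($B = \frac{5}{7} + \frac{1}{7} \cdot 3 = \frac{5}{7} + \frac{3}{7} = \frac{8}{7} \approx 1.1429$)
$C{\left(J,a \right)} = \frac{32 a}{7}$ ($C{\left(J,a \right)} = a \frac{8}{7} \cdot 4 = \frac{8 a}{7} \cdot 4 = \frac{32 a}{7}$)
$E{\left(A,h \right)} = A + 2 h$
$S{\left(l \right)} = -1 - l$ ($S{\left(l \right)} = \left(13 - 14\right) - l = -1 - l$)
$- 457 S{\left(E{\left(-4,C{\left(-4,6 \right)} \right)} \right)} - \frac{199}{-521} = - 457 \left(-1 - \left(-4 + 2 \cdot \frac{32}{7} \cdot 6\right)\right) - \frac{199}{-521} = - 457 \left(-1 - \left(-4 + 2 \cdot \frac{192}{7}\right)\right) - - \frac{199}{521} = - 457 \left(-1 - \left(-4 + \frac{384}{7}\right)\right) + \frac{199}{521} = - 457 \left(-1 - \frac{356}{7}\right) + \frac{199}{521} = \left(-457\right) \left(- \frac{363}{7}\right) + \frac{199}{521} = \frac{165891}{7} + \frac{199}{521} = \frac{86430604}{3647}$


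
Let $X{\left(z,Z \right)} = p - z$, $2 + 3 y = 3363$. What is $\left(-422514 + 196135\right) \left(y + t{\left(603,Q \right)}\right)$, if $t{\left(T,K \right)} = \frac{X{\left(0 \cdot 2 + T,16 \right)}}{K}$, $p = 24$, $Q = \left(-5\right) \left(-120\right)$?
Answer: $- \frac{152040890359}{600} \approx -2.534 \cdot 10^{8}$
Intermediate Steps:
$y = \frac{3361}{3}$ ($y = - \frac{2}{3} + \frac{1}{3} \cdot 3363 = - \frac{2}{3} + 1121 = \frac{3361}{3} \approx 1120.3$)
$Q = 600$
$X{\left(z,Z \right)} = 24 - z$
$t{\left(T,K \right)} = \frac{24 - T}{K}$ ($t{\left(T,K \right)} = \frac{24 - \left(0 \cdot 2 + T\right)}{K} = \frac{24 - \left(0 + T\right)}{K} = \frac{24 - T}{K}$)
$\left(-422514 + 196135\right) \left(y + t{\left(603,Q \right)}\right) = \left(-422514 + 196135\right) \left(\frac{3361}{3} + \frac{24 - 603}{600}\right) = - 226379 \left(\frac{3361}{3} + \frac{24 - 603}{600}\right) = - 226379 \left(\frac{3361}{3} + \frac{1}{600} \left(-579\right)\right) = - 226379 \left(\frac{3361}{3} - \frac{193}{200}\right) = \left(-226379\right) \frac{671621}{600} = - \frac{152040890359}{600}$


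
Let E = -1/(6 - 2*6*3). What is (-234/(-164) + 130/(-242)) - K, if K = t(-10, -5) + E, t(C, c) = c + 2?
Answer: 286967/74415 ≈ 3.8563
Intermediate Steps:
E = 1/30 (E = -1/(6 - 12*3) = -1/(6 - 36) = -1/(-30) = -1*(-1/30) = 1/30 ≈ 0.033333)
t(C, c) = 2 + c
K = -89/30 (K = (2 - 5) + 1/30 = -3 + 1/30 = -89/30 ≈ -2.9667)
(-234/(-164) + 130/(-242)) - K = (-234/(-164) + 130/(-242)) - 1*(-89/30) = (-234*(-1/164) + 130*(-1/242)) + 89/30 = (117/82 - 65/121) + 89/30 = 8827/9922 + 89/30 = 286967/74415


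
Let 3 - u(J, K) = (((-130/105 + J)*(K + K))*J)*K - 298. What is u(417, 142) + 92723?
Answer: -48941772584/7 ≈ -6.9917e+9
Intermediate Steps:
u(J, K) = 301 - 2*J*K²*(-26/21 + J) (u(J, K) = 3 - ((((-130/105 + J)*(K + K))*J)*K - 298) = 3 - ((((-130*1/105 + J)*(2*K))*J)*K - 298) = 3 - ((((-26/21 + J)*(2*K))*J)*K - 298) = 3 - (((2*K*(-26/21 + J))*J)*K - 298) = 3 - ((2*J*K*(-26/21 + J))*K - 298) = 3 - (2*J*K²*(-26/21 + J) - 298) = 3 - (-298 + 2*J*K²*(-26/21 + J)) = 3 + (298 - 2*J*K²*(-26/21 + J)) = 301 - 2*J*K²*(-26/21 + J))
u(417, 142) + 92723 = (301 - 2*417²*142² + (52/21)*417*142²) + 92723 = (301 - 2*173889*20164 + (52/21)*417*20164) + 92723 = (301 - 7012595592 + 145745392/7) + 92723 = -48942421645/7 + 92723 = -48941772584/7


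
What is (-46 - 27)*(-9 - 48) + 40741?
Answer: 44902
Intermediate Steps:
(-46 - 27)*(-9 - 48) + 40741 = -73*(-57) + 40741 = 4161 + 40741 = 44902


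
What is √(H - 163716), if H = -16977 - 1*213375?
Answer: 2*I*√98517 ≈ 627.75*I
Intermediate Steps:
H = -230352 (H = -16977 - 213375 = -230352)
√(H - 163716) = √(-230352 - 163716) = √(-394068) = 2*I*√98517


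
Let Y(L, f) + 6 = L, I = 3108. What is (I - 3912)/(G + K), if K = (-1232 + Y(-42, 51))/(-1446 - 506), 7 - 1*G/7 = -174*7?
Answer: -49044/523115 ≈ -0.093754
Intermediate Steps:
Y(L, f) = -6 + L
G = 8575 (G = 49 - (-1218)*7 = 49 - 7*(-1218) = 49 + 8526 = 8575)
K = 40/61 (K = (-1232 + (-6 - 42))/(-1446 - 506) = (-1232 - 48)/(-1952) = -1280*(-1/1952) = 40/61 ≈ 0.65574)
(I - 3912)/(G + K) = (3108 - 3912)/(8575 + 40/61) = -804/523115/61 = -804*61/523115 = -49044/523115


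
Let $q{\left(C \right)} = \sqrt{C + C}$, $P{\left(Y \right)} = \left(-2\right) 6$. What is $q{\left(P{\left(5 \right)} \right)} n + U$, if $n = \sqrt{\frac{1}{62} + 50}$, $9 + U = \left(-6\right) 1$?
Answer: $-15 + \frac{2 i \sqrt{288393}}{31} \approx -15.0 + 34.647 i$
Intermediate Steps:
$P{\left(Y \right)} = -12$
$q{\left(C \right)} = \sqrt{2} \sqrt{C}$ ($q{\left(C \right)} = \sqrt{2 C} = \sqrt{2} \sqrt{C}$)
$U = -15$ ($U = -9 - 6 = -15$)
$n = \frac{\sqrt{192262}}{62}$ ($n = \sqrt{\frac{1}{62} + 50} = \sqrt{\frac{3101}{62}} = \frac{\sqrt{192262}}{62} \approx 7.0722$)
$q{\left(P{\left(5 \right)} \right)} n + U = \sqrt{2} \sqrt{-12} \frac{\sqrt{192262}}{62} - 15 = \sqrt{2} \cdot 2 i \sqrt{3} \frac{\sqrt{192262}}{62} - 15 = 2 i \sqrt{6} \frac{\sqrt{192262}}{62} - 15 = \frac{2 i \sqrt{288393}}{31} - 15 = -15 + \frac{2 i \sqrt{288393}}{31}$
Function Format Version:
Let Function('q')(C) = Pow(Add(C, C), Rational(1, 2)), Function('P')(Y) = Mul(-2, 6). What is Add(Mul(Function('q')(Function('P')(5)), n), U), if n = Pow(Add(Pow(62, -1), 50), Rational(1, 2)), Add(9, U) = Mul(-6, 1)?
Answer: Add(-15, Mul(Rational(2, 31), I, Pow(288393, Rational(1, 2)))) ≈ Add(-15.000, Mul(34.647, I))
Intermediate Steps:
Function('P')(Y) = -12
Function('q')(C) = Mul(Pow(2, Rational(1, 2)), Pow(C, Rational(1, 2))) (Function('q')(C) = Pow(Mul(2, C), Rational(1, 2)) = Mul(Pow(2, Rational(1, 2)), Pow(C, Rational(1, 2))))
U = -15 (U = Add(-9, Mul(-6, 1)) = Add(-9, -6) = -15)
n = Mul(Rational(1, 62), Pow(192262, Rational(1, 2))) (n = Pow(Add(Rational(1, 62), 50), Rational(1, 2)) = Pow(Rational(3101, 62), Rational(1, 2)) = Mul(Rational(1, 62), Pow(192262, Rational(1, 2))) ≈ 7.0722)
Add(Mul(Function('q')(Function('P')(5)), n), U) = Add(Mul(Mul(Pow(2, Rational(1, 2)), Pow(-12, Rational(1, 2))), Mul(Rational(1, 62), Pow(192262, Rational(1, 2)))), -15) = Add(Mul(Mul(Pow(2, Rational(1, 2)), Mul(2, I, Pow(3, Rational(1, 2)))), Mul(Rational(1, 62), Pow(192262, Rational(1, 2)))), -15) = Add(Mul(Mul(2, I, Pow(6, Rational(1, 2))), Mul(Rational(1, 62), Pow(192262, Rational(1, 2)))), -15) = Add(Mul(Rational(2, 31), I, Pow(288393, Rational(1, 2))), -15) = Add(-15, Mul(Rational(2, 31), I, Pow(288393, Rational(1, 2))))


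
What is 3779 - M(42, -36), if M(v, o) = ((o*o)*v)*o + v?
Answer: 1963289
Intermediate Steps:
M(v, o) = v + v*o**3 (M(v, o) = (o**2*v)*o + v = (v*o**2)*o + v = v*o**3 + v = v + v*o**3)
3779 - M(42, -36) = 3779 - 42*(1 + (-36)**3) = 3779 - 42*(1 - 46656) = 3779 - 42*(-46655) = 3779 - 1*(-1959510) = 3779 + 1959510 = 1963289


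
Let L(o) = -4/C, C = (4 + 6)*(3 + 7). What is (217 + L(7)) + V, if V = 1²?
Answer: 5449/25 ≈ 217.96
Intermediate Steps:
C = 100 (C = 10*10 = 100)
V = 1
L(o) = -1/25 (L(o) = -4/100 = -4*1/100 = -1/25)
(217 + L(7)) + V = (217 - 1/25) + 1 = 5424/25 + 1 = 5449/25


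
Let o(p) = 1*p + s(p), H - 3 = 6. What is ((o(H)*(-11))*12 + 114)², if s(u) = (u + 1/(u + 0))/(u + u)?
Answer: 948763204/729 ≈ 1.3015e+6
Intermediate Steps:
s(u) = (u + 1/u)/(2*u) (s(u) = (u + 1/u)/((2*u)) = (u + 1/u)*(1/(2*u)) = (u + 1/u)/(2*u))
H = 9 (H = 3 + 6 = 9)
o(p) = p + (1 + p²)/(2*p²) (o(p) = 1*p + (1 + p²)/(2*p²) = p + (1 + p²)/(2*p²))
((o(H)*(-11))*12 + 114)² = (((½ + 9 + (½)/9²)*(-11))*12 + 114)² = (((½ + 9 + (½)*(1/81))*(-11))*12 + 114)² = (((½ + 9 + 1/162)*(-11))*12 + 114)² = (((770/81)*(-11))*12 + 114)² = (-8470/81*12 + 114)² = (-33880/27 + 114)² = (-30802/27)² = 948763204/729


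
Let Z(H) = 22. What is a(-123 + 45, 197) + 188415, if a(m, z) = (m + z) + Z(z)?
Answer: 188556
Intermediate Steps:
a(m, z) = 22 + m + z (a(m, z) = (m + z) + 22 = 22 + m + z)
a(-123 + 45, 197) + 188415 = (22 + (-123 + 45) + 197) + 188415 = (22 - 78 + 197) + 188415 = 141 + 188415 = 188556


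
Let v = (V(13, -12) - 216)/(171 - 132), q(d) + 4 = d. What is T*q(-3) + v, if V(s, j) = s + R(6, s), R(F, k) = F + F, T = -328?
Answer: 89353/39 ≈ 2291.1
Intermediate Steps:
q(d) = -4 + d
R(F, k) = 2*F
V(s, j) = 12 + s (V(s, j) = s + 2*6 = s + 12 = 12 + s)
v = -191/39 (v = ((12 + 13) - 216)/(171 - 132) = (25 - 216)/39 = -191*1/39 = -191/39 ≈ -4.8974)
T*q(-3) + v = -328*(-4 - 3) - 191/39 = -328*(-7) - 191/39 = 2296 - 191/39 = 89353/39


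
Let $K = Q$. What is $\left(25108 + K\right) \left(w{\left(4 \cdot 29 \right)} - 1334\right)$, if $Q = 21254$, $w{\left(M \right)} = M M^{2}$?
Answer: $72304413444$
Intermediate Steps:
$w{\left(M \right)} = M^{3}$
$K = 21254$
$\left(25108 + K\right) \left(w{\left(4 \cdot 29 \right)} - 1334\right) = \left(25108 + 21254\right) \left(\left(4 \cdot 29\right)^{3} - 1334\right) = 46362 \left(116^{3} - 1334\right) = 46362 \left(1560896 - 1334\right) = 46362 \cdot 1559562 = 72304413444$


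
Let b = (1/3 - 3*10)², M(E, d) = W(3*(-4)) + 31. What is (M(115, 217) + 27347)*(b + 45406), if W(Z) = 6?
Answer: 3802496600/3 ≈ 1.2675e+9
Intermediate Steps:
M(E, d) = 37 (M(E, d) = 6 + 31 = 37)
b = 7921/9 (b = (⅓ - 30)² = (-89/3)² = 7921/9 ≈ 880.11)
(M(115, 217) + 27347)*(b + 45406) = (37 + 27347)*(7921/9 + 45406) = 27384*(416575/9) = 3802496600/3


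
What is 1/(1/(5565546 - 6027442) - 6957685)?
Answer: -461896/3213726870761 ≈ -1.4373e-7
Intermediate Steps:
1/(1/(5565546 - 6027442) - 6957685) = 1/(1/(-461896) - 6957685) = 1/(-1/461896 - 6957685) = 1/(-3213726870761/461896) = -461896/3213726870761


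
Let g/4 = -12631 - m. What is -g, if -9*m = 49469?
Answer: 256840/9 ≈ 28538.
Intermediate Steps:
m = -49469/9 (m = -1/9*49469 = -49469/9 ≈ -5496.6)
g = -256840/9 (g = 4*(-12631 - 1*(-49469/9)) = 4*(-12631 + 49469/9) = 4*(-64210/9) = -256840/9 ≈ -28538.)
-g = -1*(-256840/9) = 256840/9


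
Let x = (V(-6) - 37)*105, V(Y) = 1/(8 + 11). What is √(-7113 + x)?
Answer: I*√3968283/19 ≈ 104.84*I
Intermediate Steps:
V(Y) = 1/19
x = -73710/19 (x = (1/19 - 37)*105 = -702/19*105 = -73710/19 ≈ -3879.5)
√(-7113 + x) = √(-7113 - 73710/19) = √(-208857/19) = I*√3968283/19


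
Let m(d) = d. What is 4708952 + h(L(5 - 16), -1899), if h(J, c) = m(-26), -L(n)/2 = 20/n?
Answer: 4708926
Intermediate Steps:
L(n) = -40/n
h(J, c) = -26
4708952 + h(L(5 - 16), -1899) = 4708952 - 26 = 4708926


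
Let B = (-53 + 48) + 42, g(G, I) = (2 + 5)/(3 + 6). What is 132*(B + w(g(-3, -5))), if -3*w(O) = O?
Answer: 43648/9 ≈ 4849.8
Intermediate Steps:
g(G, I) = 7/9
w(O) = -O/3
B = 37 (B = -5 + 42 = 37)
132*(B + w(g(-3, -5))) = 132*(37 - ⅓*7/9) = 132*(37 - 7/27) = 132*(992/27) = 43648/9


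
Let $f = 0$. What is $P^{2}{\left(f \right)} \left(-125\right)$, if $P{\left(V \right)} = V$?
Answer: $0$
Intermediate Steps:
$P^{2}{\left(f \right)} \left(-125\right) = 0^{2} \left(-125\right) = 0 \left(-125\right) = 0$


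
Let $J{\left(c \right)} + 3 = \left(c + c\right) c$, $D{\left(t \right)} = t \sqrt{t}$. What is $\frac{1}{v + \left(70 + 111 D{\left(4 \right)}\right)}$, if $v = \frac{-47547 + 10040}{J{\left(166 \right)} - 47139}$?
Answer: $\frac{7970}{7597753} \approx 0.001049$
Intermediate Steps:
$D{\left(t \right)} = t^{\frac{3}{2}}$
$J{\left(c \right)} = -3 + 2 c^{2}$ ($J{\left(c \right)} = -3 + \left(c + c\right) c = -3 + 2 c c = -3 + 2 c^{2}$)
$v = - \frac{37507}{7970}$ ($v = \frac{-47547 + 10040}{\left(-3 + 2 \cdot 166^{2}\right) - 47139} = - \frac{37507}{\left(-3 + 2 \cdot 27556\right) - 47139} = - \frac{37507}{\left(-3 + 55112\right) - 47139} = - \frac{37507}{55109 - 47139} = - \frac{37507}{7970} \approx -4.706$)
$\frac{1}{v + \left(70 + 111 D{\left(4 \right)}\right)} = \frac{1}{- \frac{37507}{7970} + \left(70 + 111 \cdot 4^{\frac{3}{2}}\right)} = \frac{1}{- \frac{37507}{7970} + \left(70 + 111 \cdot 8\right)} = \frac{1}{- \frac{37507}{7970} + \left(70 + 888\right)} = \frac{1}{- \frac{37507}{7970} + 958} = \frac{1}{\frac{7597753}{7970}} = \frac{7970}{7597753}$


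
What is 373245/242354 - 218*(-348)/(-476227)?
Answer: 159363402759/115415518358 ≈ 1.3808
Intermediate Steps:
373245/242354 - 218*(-348)/(-476227) = 373245*(1/242354) + 75864*(-1/476227) = 373245/242354 - 75864/476227 = 159363402759/115415518358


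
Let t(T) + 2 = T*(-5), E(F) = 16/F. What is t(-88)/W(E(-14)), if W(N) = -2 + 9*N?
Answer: -1533/43 ≈ -35.651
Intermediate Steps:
t(T) = -2 - 5*T (t(T) = -2 + T*(-5) = -2 - 5*T)
t(-88)/W(E(-14)) = (-2 - 5*(-88))/(-2 + 9*(16/(-14))) = (-2 + 440)/(-2 + 9*(16*(-1/14))) = 438/(-2 + 9*(-8/7)) = 438/(-2 - 72/7) = 438/(-86/7) = 438*(-7/86) = -1533/43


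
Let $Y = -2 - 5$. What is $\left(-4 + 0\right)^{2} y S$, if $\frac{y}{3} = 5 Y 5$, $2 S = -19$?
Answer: $79800$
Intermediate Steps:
$Y = -7$
$S = - \frac{19}{2}$ ($S = \frac{1}{2} \left(-19\right) = - \frac{19}{2} \approx -9.5$)
$y = -525$ ($y = 3 \cdot 5 \left(-7\right) 5 = 3 \left(\left(-35\right) 5\right) = 3 \left(-175\right) = -525$)
$\left(-4 + 0\right)^{2} y S = \left(-4 + 0\right)^{2} \left(-525\right) \left(- \frac{19}{2}\right) = \left(-4\right)^{2} \left(-525\right) \left(- \frac{19}{2}\right) = 16 \left(-525\right) \left(- \frac{19}{2}\right) = \left(-8400\right) \left(- \frac{19}{2}\right) = 79800$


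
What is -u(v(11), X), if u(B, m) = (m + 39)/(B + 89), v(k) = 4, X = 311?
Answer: -350/93 ≈ -3.7634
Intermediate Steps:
u(B, m) = (39 + m)/(89 + B)
-u(v(11), X) = -(39 + 311)/(89 + 4) = -350/93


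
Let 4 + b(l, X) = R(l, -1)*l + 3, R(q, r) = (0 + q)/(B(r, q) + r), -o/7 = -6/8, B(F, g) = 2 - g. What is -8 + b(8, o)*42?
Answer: -434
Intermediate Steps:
o = 21/4 (o = -(-42)/8 = -7*(-¾) = 21/4 ≈ 5.2500)
R(q, r) = q/(2 + r - q) (R(q, r) = (0 + q)/((2 - q) + r) = q/(2 + r - q))
b(l, X) = -1 + l²/(1 - l) (b(l, X) = -4 + ((l/(2 - 1 - l))*l + 3) = -4 + ((l/(1 - l))*l + 3) = -4 + (l²/(1 - l) + 3) = -4 + (3 + l²/(1 - l)) = -1 + l²/(1 - l))
-8 + b(8, o)*42 = -8 + ((1 - 1*8 - 1*8²)/(-1 + 8))*42 = -8 + ((1 - 8 - 1*64)/7)*42 = -8 + ((1 - 8 - 64)/7)*42 = -8 + ((⅐)*(-71))*42 = -8 - 71/7*42 = -8 - 426 = -434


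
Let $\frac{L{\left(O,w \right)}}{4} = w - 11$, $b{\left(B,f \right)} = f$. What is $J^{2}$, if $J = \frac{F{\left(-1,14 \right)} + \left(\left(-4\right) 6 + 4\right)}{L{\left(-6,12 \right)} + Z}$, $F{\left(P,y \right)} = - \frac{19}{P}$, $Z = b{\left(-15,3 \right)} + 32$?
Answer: $\frac{1}{1521} \approx 0.00065746$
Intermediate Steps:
$L{\left(O,w \right)} = -44 + 4 w$ ($L{\left(O,w \right)} = 4 \left(w - 11\right) = 4 \left(-11 + w\right) = -44 + 4 w$)
$Z = 35$ ($Z = 3 + 32 = 35$)
$J = - \frac{1}{39}$ ($J = \frac{- \frac{19}{-1} + \left(\left(-4\right) 6 + 4\right)}{\left(-44 + 4 \cdot 12\right) + 35} = \frac{\left(-19\right) \left(-1\right) + \left(-24 + 4\right)}{\left(-44 + 48\right) + 35} = \frac{19 - 20}{4 + 35} = - \frac{1}{39} \approx -0.025641$)
$J^{2} = \left(- \frac{1}{39}\right)^{2} = \frac{1}{1521}$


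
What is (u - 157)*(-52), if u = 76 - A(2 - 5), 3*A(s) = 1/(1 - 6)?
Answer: 63128/15 ≈ 4208.5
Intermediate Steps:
A(s) = -1/15 (A(s) = 1/(3*(1 - 6)) = (⅓)/(-5) = (⅓)*(-⅕) = -1/15)
u = 1141/15 (u = 76 - 1*(-1/15) = 76 + 1/15 = 1141/15 ≈ 76.067)
(u - 157)*(-52) = (1141/15 - 157)*(-52) = -1214/15*(-52) = 63128/15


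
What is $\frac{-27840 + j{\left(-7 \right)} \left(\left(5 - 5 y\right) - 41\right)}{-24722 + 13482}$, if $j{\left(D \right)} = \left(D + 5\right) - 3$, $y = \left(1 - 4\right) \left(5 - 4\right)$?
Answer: $\frac{5547}{2248} \approx 2.4675$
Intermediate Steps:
$y = -3$ ($y = \left(-3\right) 1 = -3$)
$j{\left(D \right)} = 2 + D$ ($j{\left(D \right)} = \left(5 + D\right) - 3 = 2 + D$)
$\frac{-27840 + j{\left(-7 \right)} \left(\left(5 - 5 y\right) - 41\right)}{-24722 + 13482} = \frac{-27840 + \left(2 - 7\right) \left(\left(5 - -15\right) - 41\right)}{-24722 + 13482} = \frac{-27840 - 5 \left(\left(5 + 15\right) - 41\right)}{-11240} = \left(-27840 - 5 \left(20 - 41\right)\right) \left(- \frac{1}{11240}\right) = \left(-27840 - -105\right) \left(- \frac{1}{11240}\right) = \left(-27840 + 105\right) \left(- \frac{1}{11240}\right) = \left(-27735\right) \left(- \frac{1}{11240}\right) = \frac{5547}{2248}$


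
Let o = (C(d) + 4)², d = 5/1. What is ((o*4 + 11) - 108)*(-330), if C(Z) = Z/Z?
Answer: -990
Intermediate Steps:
d = 5 (d = 5*1 = 5)
C(Z) = 1
o = 25 (o = (1 + 4)² = 5² = 25)
((o*4 + 11) - 108)*(-330) = ((25*4 + 11) - 108)*(-330) = ((100 + 11) - 108)*(-330) = (111 - 108)*(-330) = 3*(-330) = -990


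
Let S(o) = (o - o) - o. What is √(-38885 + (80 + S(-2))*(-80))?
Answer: I*√45445 ≈ 213.18*I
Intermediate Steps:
S(o) = -o (S(o) = 0 - o = -o)
√(-38885 + (80 + S(-2))*(-80)) = √(-38885 + (80 - 1*(-2))*(-80)) = √(-38885 + (80 + 2)*(-80)) = √(-38885 + 82*(-80)) = √(-38885 - 6560) = √(-45445) = I*√45445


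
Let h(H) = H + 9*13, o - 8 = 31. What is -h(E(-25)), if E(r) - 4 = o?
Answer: -160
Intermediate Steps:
o = 39 (o = 8 + 31 = 39)
E(r) = 43 (E(r) = 4 + 39 = 43)
h(H) = 117 + H (h(H) = H + 117 = 117 + H)
-h(E(-25)) = -(117 + 43) = -1*160 = -160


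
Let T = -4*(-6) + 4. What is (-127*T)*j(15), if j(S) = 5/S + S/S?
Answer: -14224/3 ≈ -4741.3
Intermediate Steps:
j(S) = 1 + 5/S (j(S) = 5/S + 1 = 1 + 5/S)
T = 28 (T = 24 + 4 = 28)
(-127*T)*j(15) = (-127*28)*((5 + 15)/15) = -3556*20/15 = -3556*4/3 = -14224/3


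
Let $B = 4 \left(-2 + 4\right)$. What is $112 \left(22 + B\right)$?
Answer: $3360$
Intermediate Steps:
$B = 8$ ($B = 4 \cdot 2 = 8$)
$112 \left(22 + B\right) = 112 \left(22 + 8\right) = 112 \cdot 30 = 3360$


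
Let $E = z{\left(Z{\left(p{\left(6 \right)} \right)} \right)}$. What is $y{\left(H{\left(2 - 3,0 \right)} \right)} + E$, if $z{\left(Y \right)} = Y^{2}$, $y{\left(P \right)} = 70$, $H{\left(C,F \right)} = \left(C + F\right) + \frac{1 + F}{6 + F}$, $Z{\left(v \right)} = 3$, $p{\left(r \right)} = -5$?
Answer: $79$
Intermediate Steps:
$H{\left(C,F \right)} = C + F + \frac{1 + F}{6 + F}$ ($H{\left(C,F \right)} = \left(C + F\right) + \frac{1 + F}{6 + F} = C + F + \frac{1 + F}{6 + F}$)
$E = 9$ ($E = 3^{2} = 9$)
$y{\left(H{\left(2 - 3,0 \right)} \right)} + E = 70 + 9 = 79$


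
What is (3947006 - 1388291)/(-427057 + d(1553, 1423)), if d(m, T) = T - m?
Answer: -2558715/427187 ≈ -5.9897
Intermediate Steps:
(3947006 - 1388291)/(-427057 + d(1553, 1423)) = (3947006 - 1388291)/(-427057 + (1423 - 1*1553)) = 2558715/(-427057 + (1423 - 1553)) = 2558715/(-427057 - 130) = 2558715/(-427187) = 2558715*(-1/427187) = -2558715/427187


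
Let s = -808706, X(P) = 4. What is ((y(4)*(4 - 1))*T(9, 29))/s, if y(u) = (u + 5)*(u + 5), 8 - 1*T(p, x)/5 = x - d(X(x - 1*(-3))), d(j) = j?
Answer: 20655/808706 ≈ 0.025541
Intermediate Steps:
T(p, x) = 60 - 5*x (T(p, x) = 40 - 5*(x - 1*4) = 40 - 5*(x - 4) = 40 - 5*(-4 + x) = 40 + (20 - 5*x) = 60 - 5*x)
y(u) = (5 + u)**2 (y(u) = (5 + u)*(5 + u) = (5 + u)**2)
((y(4)*(4 - 1))*T(9, 29))/s = (((5 + 4)**2*(4 - 1))*(60 - 5*29))/(-808706) = ((9**2*3)*(60 - 145))*(-1/808706) = ((81*3)*(-85))*(-1/808706) = (243*(-85))*(-1/808706) = -20655*(-1/808706) = 20655/808706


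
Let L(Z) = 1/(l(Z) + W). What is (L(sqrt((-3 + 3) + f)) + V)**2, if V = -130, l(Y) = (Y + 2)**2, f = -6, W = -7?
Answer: (-251159*I + 1217840*sqrt(6))/(3*(-5*I + 24*sqrt(6))) ≈ 16913.0 + 14.398*I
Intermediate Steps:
l(Y) = (2 + Y)**2
L(Z) = 1/(-7 + (2 + Z)**2) (L(Z) = 1/((2 + Z)**2 - 7) = 1/(-7 + (2 + Z)**2))
(L(sqrt((-3 + 3) + f)) + V)**2 = (1/(-7 + (2 + sqrt((-3 + 3) - 6))**2) - 130)**2 = (1/(-7 + (2 + sqrt(0 - 6))**2) - 130)**2 = (1/(-7 + (2 + sqrt(-6))**2) - 130)**2 = (1/(-7 + (2 + I*sqrt(6))**2) - 130)**2 = (-130 + 1/(-7 + (2 + I*sqrt(6))**2))**2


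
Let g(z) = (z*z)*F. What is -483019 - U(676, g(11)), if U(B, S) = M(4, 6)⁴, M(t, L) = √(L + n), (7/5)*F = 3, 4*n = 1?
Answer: -7728929/16 ≈ -4.8306e+5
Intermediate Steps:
n = ¼ (n = (¼)*1 = ¼ ≈ 0.25000)
F = 15/7 (F = (5/7)*3 = 15/7 ≈ 2.1429)
g(z) = 15*z²/7 (g(z) = (z*z)*(15/7) = z²*(15/7) = 15*z²/7)
M(t, L) = √(¼ + L) (M(t, L) = √(L + ¼) = √(¼ + L))
U(B, S) = 625/16 (U(B, S) = (√(1 + 4*6)/2)⁴ = (√(1 + 24)/2)⁴ = (√25/2)⁴ = ((½)*5)⁴ = (5/2)⁴ = 625/16)
-483019 - U(676, g(11)) = -483019 - 1*625/16 = -483019 - 625/16 = -7728929/16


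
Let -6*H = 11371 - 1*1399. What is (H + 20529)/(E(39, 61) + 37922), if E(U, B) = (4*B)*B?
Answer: 6289/17602 ≈ 0.35729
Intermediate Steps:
H = -1662 (H = -(11371 - 1*1399)/6 = -(11371 - 1399)/6 = -⅙*9972 = -1662)
E(U, B) = 4*B²
(H + 20529)/(E(39, 61) + 37922) = (-1662 + 20529)/(4*61² + 37922) = 18867/(4*3721 + 37922) = 18867/(14884 + 37922) = 18867/52806 = 18867*(1/52806) = 6289/17602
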